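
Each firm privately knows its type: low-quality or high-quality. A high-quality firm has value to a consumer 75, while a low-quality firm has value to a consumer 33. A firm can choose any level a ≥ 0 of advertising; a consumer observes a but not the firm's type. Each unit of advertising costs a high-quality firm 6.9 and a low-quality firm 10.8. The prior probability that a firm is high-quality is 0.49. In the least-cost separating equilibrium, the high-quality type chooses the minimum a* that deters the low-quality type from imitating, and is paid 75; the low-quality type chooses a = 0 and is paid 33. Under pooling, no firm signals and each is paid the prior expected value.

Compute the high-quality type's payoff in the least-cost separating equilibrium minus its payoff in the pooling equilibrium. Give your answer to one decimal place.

Least-cost separating signal: a* solves 33 = 75 − 10.8·a*, so a* = (75 − 33)/10.8 ≈ 3.8889.
High-quality type's separating payoff: 75 − 6.9 × a* = 75 − 6.9 × (75 − 33)/10.8 = 75 − 289.8/10.8 ≈ 48.167.
Pooling payoff: 0.49 × 75 + 0.51 × 33 = 53.58.
Difference: 48.167 − 53.58 = -5.413, i.e. -5.4 to one decimal place.
The high-quality type would prefer the pooling outcome.

-5.4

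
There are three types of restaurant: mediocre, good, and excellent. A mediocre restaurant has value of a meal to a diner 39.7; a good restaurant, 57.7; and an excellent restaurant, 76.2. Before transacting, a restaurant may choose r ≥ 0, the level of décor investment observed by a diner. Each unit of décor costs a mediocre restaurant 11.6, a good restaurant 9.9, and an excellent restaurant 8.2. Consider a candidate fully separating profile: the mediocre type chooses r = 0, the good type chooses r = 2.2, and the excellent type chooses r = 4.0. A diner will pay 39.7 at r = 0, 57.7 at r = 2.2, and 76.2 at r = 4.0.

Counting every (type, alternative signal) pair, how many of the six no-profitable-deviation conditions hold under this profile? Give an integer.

Good (own payoff 57.7 − 9.9×2.2 = 35.92): to r=0 gives 39.7 → profitable ✗; to r=4.0 gives 76.2 − 9.9×4.0 = 36.6 → profitable ✗.
Mediocre (own payoff 39.7): to r=2.2 gives 57.7 − 11.6×2.2 = 32.18 → no gain ✓; to r=4.0 gives 76.2 − 11.6×4.0 = 29.8 → no gain ✓.
Excellent (own payoff 76.2 − 8.2×4.0 = 43.4): to r=0 gives 39.7 → no gain ✓; to r=2.2 gives 57.7 − 8.2×2.2 = 39.66 → no gain ✓.
4 of the 6 constraints hold; not an equilibrium.

4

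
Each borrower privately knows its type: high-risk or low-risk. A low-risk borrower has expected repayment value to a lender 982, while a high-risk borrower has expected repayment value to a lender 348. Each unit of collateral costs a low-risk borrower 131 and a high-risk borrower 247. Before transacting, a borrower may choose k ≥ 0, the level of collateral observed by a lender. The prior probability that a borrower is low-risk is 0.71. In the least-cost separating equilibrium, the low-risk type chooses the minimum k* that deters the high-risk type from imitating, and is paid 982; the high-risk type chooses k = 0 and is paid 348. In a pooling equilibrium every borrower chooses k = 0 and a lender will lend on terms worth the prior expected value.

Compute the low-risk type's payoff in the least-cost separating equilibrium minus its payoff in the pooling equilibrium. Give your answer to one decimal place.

Least-cost separating signal: k* solves 348 = 982 − 247·k*, so k* = (982 − 348)/247 ≈ 2.5668.
Low-risk type's separating payoff: 982 − 131 × k* = 982 − 131 × (982 − 348)/247 = 982 − 83054/247 ≈ 645.749.
Pooling payoff: 0.71 × 982 + 0.29 × 348 = 798.14.
Difference: 645.749 − 798.14 = -152.391, i.e. -152.4 to one decimal place.
The low-risk type would prefer the pooling outcome.

-152.4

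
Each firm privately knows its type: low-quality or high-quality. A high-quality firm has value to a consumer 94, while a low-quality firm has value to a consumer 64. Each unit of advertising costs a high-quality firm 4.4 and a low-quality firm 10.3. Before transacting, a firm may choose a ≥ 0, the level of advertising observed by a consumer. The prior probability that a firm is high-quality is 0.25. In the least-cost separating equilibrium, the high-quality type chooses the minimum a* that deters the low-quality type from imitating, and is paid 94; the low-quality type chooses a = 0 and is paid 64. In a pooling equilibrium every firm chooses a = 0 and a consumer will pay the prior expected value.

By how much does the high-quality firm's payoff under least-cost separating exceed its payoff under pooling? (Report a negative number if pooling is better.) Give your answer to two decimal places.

Least-cost separating signal: a* solves 64 = 94 − 10.3·a*, so a* = (94 − 64)/10.3 ≈ 2.9126.
High-quality type's separating payoff: 94 − 4.4 × a* = 94 − 4.4 × (94 − 64)/10.3 = 94 − 132/10.3 ≈ 81.1845.
Pooling payoff: 0.25 × 94 + 0.75 × 64 = 71.5.
Difference: 81.1845 − 71.5 = 9.6845, i.e. 9.68 to two decimal places.
The high-quality type prefers to separate.

9.68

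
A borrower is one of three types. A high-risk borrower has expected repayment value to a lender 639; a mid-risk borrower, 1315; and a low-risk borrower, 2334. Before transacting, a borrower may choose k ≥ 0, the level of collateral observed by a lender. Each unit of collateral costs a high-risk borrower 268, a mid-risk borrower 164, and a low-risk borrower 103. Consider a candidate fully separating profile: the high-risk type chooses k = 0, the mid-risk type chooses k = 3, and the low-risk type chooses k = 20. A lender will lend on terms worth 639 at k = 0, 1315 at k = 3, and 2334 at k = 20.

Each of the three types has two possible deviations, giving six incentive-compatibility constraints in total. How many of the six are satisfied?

Mid-risk (own payoff 1315 − 164×3 = 823): to k=0 gives 639 → no gain ✓; to k=20 gives 2334 − 164×20 = -946 → no gain ✓.
Low-risk (own payoff 2334 − 103×20 = 274): to k=0 gives 639 → profitable ✗; to k=3 gives 1315 − 103×3 = 1006 → profitable ✗.
High-risk (own payoff 639): to k=3 gives 1315 − 268×3 = 511 → no gain ✓; to k=20 gives 2334 − 268×20 = -3026 → no gain ✓.
4 of the 6 constraints hold; not an equilibrium.

4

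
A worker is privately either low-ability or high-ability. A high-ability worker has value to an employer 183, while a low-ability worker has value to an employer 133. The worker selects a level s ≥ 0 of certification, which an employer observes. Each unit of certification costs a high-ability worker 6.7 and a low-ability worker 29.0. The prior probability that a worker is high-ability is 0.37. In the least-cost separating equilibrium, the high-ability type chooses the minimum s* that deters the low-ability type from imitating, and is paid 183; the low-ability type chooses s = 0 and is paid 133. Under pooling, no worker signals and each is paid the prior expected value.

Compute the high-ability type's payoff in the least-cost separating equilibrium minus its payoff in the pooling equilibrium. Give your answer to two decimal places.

Least-cost separating signal: s* solves 133 = 183 − 29.0·s*, so s* = (183 − 133)/29.0 ≈ 1.7241.
High-ability type's separating payoff: 183 − 6.7 × s* = 183 − 6.7 × (183 − 133)/29.0 = 183 − 335/29.0 ≈ 171.4483.
Pooling payoff: 0.37 × 183 + 0.63 × 133 = 151.5.
Difference: 171.4483 − 151.5 = 19.9483, i.e. 19.95 to two decimal places.
The high-ability type prefers to separate.

19.95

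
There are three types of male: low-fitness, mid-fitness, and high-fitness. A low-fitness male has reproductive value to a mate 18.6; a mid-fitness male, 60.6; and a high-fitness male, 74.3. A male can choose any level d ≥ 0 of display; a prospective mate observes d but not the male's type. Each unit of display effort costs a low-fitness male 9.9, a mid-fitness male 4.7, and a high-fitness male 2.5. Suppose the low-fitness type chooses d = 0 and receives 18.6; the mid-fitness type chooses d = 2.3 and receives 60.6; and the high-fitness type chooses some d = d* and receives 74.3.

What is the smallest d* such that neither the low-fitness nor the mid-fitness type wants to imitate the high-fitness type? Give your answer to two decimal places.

5.63

Mid-fitness type (on-path payoff 60.6 − 4.7×2.3 = 49.79) won't mimic when 49.79 ≥ 74.3 − 4.7·d*, i.e. d* ≥ 5.21.
Low-fitness type (on-path payoff 18.6) won't mimic when 18.6 ≥ 74.3 − 9.9·d*, i.e. d* ≥ 5.63.
Both must hold, so d* = max(5.63, 5.21) = 5.63. The low-fitness type's constraint binds.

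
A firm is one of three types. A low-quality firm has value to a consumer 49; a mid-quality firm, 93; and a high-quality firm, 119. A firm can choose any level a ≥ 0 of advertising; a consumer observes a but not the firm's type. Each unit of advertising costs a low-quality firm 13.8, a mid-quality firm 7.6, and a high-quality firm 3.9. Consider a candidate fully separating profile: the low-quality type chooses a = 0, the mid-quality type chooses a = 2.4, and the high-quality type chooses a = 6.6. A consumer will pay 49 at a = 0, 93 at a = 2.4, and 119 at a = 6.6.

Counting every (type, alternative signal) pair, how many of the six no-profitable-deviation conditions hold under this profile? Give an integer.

High-quality (own payoff 119 − 3.9×6.6 = 93.26): to a=0 gives 49 → no gain ✓; to a=2.4 gives 93 − 3.9×2.4 = 83.64 → no gain ✓.
Mid-quality (own payoff 93 − 7.6×2.4 = 74.76): to a=0 gives 49 → no gain ✓; to a=6.6 gives 119 − 7.6×6.6 = 68.84 → no gain ✓.
Low-quality (own payoff 49): to a=2.4 gives 93 − 13.8×2.4 = 59.88 → profitable ✗; to a=6.6 gives 119 − 13.8×6.6 = 27.92 → no gain ✓.
5 of the 6 constraints hold; not an equilibrium.

5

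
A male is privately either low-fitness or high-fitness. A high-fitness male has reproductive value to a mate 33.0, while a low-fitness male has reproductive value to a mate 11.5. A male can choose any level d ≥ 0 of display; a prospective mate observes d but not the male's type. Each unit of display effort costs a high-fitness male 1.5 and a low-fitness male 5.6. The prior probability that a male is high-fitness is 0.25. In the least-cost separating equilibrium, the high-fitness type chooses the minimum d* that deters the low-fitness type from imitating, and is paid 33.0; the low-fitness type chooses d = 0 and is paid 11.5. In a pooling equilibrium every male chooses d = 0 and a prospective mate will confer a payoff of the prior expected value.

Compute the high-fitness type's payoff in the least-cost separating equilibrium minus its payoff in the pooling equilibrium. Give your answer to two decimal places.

Least-cost separating signal: d* solves 11.5 = 33.0 − 5.6·d*, so d* = (33.0 − 11.5)/5.6 ≈ 3.8393.
High-fitness type's separating payoff: 33.0 − 1.5 × d* = 33.0 − 1.5 × (33.0 − 11.5)/5.6 = 33.0 − 32.25/5.6 ≈ 27.2411.
Pooling payoff: 0.25 × 33.0 + 0.75 × 11.5 = 16.875.
Difference: 27.2411 − 16.875 = 10.3661, i.e. 10.37 to two decimal places.
The high-fitness type prefers to separate.

10.37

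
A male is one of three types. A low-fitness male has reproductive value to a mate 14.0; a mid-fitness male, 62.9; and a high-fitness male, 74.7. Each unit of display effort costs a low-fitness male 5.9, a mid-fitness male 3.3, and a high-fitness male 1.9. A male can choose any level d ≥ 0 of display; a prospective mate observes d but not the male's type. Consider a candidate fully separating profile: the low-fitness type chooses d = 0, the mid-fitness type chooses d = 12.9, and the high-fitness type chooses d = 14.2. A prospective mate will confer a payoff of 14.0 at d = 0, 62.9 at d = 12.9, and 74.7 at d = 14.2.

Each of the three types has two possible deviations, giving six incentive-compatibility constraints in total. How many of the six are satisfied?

5

Mid-fitness (own payoff 62.9 − 3.3×12.9 = 20.33): to d=0 gives 14.0 → no gain ✓; to d=14.2 gives 74.7 − 3.3×14.2 = 27.84 → profitable ✗.
High-fitness (own payoff 74.7 − 1.9×14.2 = 47.72): to d=0 gives 14.0 → no gain ✓; to d=12.9 gives 62.9 − 1.9×12.9 = 38.39 → no gain ✓.
Low-fitness (own payoff 14.0): to d=12.9 gives 62.9 − 5.9×12.9 = -13.21 → no gain ✓; to d=14.2 gives 74.7 − 5.9×14.2 = -9.08 → no gain ✓.
5 of the 6 constraints hold; not an equilibrium.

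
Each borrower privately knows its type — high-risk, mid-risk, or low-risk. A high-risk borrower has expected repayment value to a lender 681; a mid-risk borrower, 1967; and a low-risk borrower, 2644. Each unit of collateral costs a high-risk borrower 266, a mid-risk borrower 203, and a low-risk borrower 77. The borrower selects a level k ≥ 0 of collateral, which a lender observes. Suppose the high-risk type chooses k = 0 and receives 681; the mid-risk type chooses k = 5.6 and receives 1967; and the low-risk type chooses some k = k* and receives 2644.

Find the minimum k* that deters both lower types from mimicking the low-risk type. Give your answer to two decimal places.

Mid-risk type (on-path payoff 1967 − 203×5.6 = 830.2) won't mimic when 830.2 ≥ 2644 − 203·k*, i.e. k* ≥ 8.93.
High-risk type (on-path payoff 681) won't mimic when 681 ≥ 2644 − 266·k*, i.e. k* ≥ 7.38.
Both must hold, so k* = max(7.38, 8.93) = 8.93. The mid-risk type's constraint binds.

8.93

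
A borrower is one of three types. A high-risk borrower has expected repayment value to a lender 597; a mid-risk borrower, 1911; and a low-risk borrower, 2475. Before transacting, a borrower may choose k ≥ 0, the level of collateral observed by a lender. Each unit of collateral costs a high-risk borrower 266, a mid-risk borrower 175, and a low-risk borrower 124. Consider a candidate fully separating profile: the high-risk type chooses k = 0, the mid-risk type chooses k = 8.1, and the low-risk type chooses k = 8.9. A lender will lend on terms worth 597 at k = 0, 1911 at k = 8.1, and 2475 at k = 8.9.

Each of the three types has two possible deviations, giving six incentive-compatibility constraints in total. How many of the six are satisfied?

Mid-risk (own payoff 1911 − 175×8.1 = 493.5): to k=0 gives 597 → profitable ✗; to k=8.9 gives 2475 − 175×8.9 = 917.5 → profitable ✗.
High-risk (own payoff 597): to k=8.1 gives 1911 − 266×8.1 = -243.6 → no gain ✓; to k=8.9 gives 2475 − 266×8.9 = 107.6 → no gain ✓.
Low-risk (own payoff 2475 − 124×8.9 = 1371.4): to k=0 gives 597 → no gain ✓; to k=8.1 gives 1911 − 124×8.1 = 906.6 → no gain ✓.
4 of the 6 constraints hold; not an equilibrium.

4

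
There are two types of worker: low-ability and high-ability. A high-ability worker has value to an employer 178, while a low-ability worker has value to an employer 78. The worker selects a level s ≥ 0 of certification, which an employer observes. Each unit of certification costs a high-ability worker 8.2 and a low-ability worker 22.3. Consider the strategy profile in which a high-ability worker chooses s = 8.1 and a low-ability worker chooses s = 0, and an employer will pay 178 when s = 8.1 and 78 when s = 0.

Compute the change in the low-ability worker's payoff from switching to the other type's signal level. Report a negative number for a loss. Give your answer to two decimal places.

-80.63

Playing s = 0 the low-ability worker receives 78.
Deviating to s = 8.1 brings payment 178 at cost 22.3 × 8.1 = 180.63, netting -2.63.
Gain from deviating: -2.63 − 78 = -80.63.
The gain is negative, so the low-ability type's incentive-compatibility constraint is satisfied.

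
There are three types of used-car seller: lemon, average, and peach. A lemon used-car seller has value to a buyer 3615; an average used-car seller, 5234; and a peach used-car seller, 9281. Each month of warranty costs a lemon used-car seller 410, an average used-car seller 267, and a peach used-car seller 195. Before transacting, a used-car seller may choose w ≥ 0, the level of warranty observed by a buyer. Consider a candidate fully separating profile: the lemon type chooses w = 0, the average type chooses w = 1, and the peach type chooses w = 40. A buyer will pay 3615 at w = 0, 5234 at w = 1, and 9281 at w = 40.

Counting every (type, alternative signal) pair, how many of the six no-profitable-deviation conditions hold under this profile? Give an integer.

Average (own payoff 5234 − 267×1 = 4967): to w=0 gives 3615 → no gain ✓; to w=40 gives 9281 − 267×40 = -1399 → no gain ✓.
Lemon (own payoff 3615): to w=1 gives 5234 − 410×1 = 4824 → profitable ✗; to w=40 gives 9281 − 410×40 = -7119 → no gain ✓.
Peach (own payoff 9281 − 195×40 = 1481): to w=0 gives 3615 → profitable ✗; to w=1 gives 5234 − 195×1 = 5039 → profitable ✗.
3 of the 6 constraints hold; not an equilibrium.

3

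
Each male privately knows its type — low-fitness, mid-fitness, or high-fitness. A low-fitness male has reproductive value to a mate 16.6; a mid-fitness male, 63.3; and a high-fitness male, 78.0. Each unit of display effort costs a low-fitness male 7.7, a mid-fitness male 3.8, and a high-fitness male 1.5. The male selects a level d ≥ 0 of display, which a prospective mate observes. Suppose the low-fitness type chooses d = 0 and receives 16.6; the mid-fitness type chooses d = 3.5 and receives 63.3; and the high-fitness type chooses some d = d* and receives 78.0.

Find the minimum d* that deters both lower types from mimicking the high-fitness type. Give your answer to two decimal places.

Mid-fitness type (on-path payoff 63.3 − 3.8×3.5 = 50) won't mimic when 50 ≥ 78.0 − 3.8·d*, i.e. d* ≥ 7.37.
Low-fitness type (on-path payoff 16.6) won't mimic when 16.6 ≥ 78.0 − 7.7·d*, i.e. d* ≥ 7.97.
Both must hold, so d* = max(7.97, 7.37) = 7.97. The low-fitness type's constraint binds.

7.97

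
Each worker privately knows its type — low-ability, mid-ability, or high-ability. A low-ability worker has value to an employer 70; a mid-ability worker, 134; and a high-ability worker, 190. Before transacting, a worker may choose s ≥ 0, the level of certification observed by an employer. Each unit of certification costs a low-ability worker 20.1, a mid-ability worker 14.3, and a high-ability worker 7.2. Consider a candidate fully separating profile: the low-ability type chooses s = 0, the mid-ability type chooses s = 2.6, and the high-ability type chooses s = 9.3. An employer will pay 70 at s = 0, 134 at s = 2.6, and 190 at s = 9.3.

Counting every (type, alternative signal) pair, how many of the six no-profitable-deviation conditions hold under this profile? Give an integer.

Low-ability (own payoff 70): to s=2.6 gives 134 − 20.1×2.6 = 81.74 → profitable ✗; to s=9.3 gives 190 − 20.1×9.3 = 3.07 → no gain ✓.
High-ability (own payoff 190 − 7.2×9.3 = 123.04): to s=0 gives 70 → no gain ✓; to s=2.6 gives 134 − 7.2×2.6 = 115.28 → no gain ✓.
Mid-ability (own payoff 134 − 14.3×2.6 = 96.82): to s=0 gives 70 → no gain ✓; to s=9.3 gives 190 − 14.3×9.3 = 57.01 → no gain ✓.
5 of the 6 constraints hold; not an equilibrium.

5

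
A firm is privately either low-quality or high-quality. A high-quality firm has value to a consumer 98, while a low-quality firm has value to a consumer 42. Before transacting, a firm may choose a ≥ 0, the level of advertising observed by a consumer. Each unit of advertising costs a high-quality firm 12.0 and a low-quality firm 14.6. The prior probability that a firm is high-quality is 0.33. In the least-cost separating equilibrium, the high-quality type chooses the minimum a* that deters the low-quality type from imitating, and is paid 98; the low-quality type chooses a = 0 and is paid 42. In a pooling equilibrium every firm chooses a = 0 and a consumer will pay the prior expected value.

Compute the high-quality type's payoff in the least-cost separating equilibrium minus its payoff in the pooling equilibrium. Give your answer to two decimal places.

Least-cost separating signal: a* solves 42 = 98 − 14.6·a*, so a* = (98 − 42)/14.6 ≈ 3.8356.
High-quality type's separating payoff: 98 − 12.0 × a* = 98 − 12.0 × (98 − 42)/14.6 = 98 − 672/14.6 ≈ 51.9726.
Pooling payoff: 0.33 × 98 + 0.67 × 42 = 60.48.
Difference: 51.9726 − 60.48 = -8.5074, i.e. -8.51 to two decimal places.
The high-quality type would prefer the pooling outcome.

-8.51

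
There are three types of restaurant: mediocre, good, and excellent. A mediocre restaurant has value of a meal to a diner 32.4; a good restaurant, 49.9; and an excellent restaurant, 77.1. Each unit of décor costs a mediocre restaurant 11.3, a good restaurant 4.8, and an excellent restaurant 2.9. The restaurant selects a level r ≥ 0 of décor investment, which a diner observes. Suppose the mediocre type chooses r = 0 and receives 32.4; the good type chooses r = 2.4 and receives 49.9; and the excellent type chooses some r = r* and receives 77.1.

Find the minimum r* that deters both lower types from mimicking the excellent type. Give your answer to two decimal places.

8.07

Mediocre type (on-path payoff 32.4) won't mimic when 32.4 ≥ 77.1 − 11.3·r*, i.e. r* ≥ 3.96.
Good type (on-path payoff 49.9 − 4.8×2.4 = 38.38) won't mimic when 38.38 ≥ 77.1 − 4.8·r*, i.e. r* ≥ 8.07.
Both must hold, so r* = max(3.96, 8.07) = 8.07. The good type's constraint binds.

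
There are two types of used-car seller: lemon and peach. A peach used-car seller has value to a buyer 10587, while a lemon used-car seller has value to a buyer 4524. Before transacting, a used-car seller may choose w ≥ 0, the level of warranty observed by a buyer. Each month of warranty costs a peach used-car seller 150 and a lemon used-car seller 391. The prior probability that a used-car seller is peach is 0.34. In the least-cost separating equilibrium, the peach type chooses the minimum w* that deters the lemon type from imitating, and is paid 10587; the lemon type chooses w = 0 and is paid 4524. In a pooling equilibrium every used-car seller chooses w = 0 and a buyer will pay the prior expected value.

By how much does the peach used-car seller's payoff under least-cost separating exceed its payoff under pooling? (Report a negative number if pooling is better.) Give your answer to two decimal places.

1675.62

Least-cost separating signal: w* solves 4524 = 10587 − 391·w*, so w* = (10587 − 4524)/391 ≈ 15.5064.
Peach type's separating payoff: 10587 − 150 × w* = 10587 − 150 × (10587 − 4524)/391 = 10587 − 909450/391 ≈ 8261.0409.
Pooling payoff: 0.34 × 10587 + 0.66 × 4524 = 6585.42.
Difference: 8261.0409 − 6585.42 = 1675.6209, i.e. 1675.62 to two decimal places.
The peach type prefers to separate.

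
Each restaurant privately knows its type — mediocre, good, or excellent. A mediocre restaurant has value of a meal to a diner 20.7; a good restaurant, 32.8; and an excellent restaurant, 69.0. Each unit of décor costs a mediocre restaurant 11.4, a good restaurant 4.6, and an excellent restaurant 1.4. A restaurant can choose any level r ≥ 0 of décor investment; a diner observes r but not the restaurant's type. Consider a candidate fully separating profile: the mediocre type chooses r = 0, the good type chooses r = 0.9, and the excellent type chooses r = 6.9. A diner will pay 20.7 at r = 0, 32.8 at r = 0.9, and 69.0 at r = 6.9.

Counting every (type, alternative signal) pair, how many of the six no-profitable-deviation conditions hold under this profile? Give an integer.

Good (own payoff 32.8 − 4.6×0.9 = 28.66): to r=0 gives 20.7 → no gain ✓; to r=6.9 gives 69.0 − 4.6×6.9 = 37.26 → profitable ✗.
Mediocre (own payoff 20.7): to r=0.9 gives 32.8 − 11.4×0.9 = 22.54 → profitable ✗; to r=6.9 gives 69.0 − 11.4×6.9 = -9.66 → no gain ✓.
Excellent (own payoff 69.0 − 1.4×6.9 = 59.34): to r=0 gives 20.7 → no gain ✓; to r=0.9 gives 32.8 − 1.4×0.9 = 31.54 → no gain ✓.
4 of the 6 constraints hold; not an equilibrium.

4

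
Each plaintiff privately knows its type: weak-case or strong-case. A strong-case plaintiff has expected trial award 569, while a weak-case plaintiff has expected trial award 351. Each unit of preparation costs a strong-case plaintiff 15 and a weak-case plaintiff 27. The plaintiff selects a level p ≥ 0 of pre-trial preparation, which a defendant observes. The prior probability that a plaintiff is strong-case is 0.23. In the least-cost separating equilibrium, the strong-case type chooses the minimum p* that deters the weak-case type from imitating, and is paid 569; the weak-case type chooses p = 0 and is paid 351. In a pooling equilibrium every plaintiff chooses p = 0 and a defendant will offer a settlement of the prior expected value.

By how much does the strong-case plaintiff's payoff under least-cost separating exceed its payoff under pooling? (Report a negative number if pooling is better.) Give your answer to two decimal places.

Least-cost separating signal: p* solves 351 = 569 − 27·p*, so p* = (569 − 351)/27 ≈ 8.0741.
Strong-case type's separating payoff: 569 − 15 × p* = 569 − 15 × (569 − 351)/27 = 569 − 3270/27 ≈ 447.8889.
Pooling payoff: 0.23 × 569 + 0.77 × 351 = 401.14.
Difference: 447.8889 − 401.14 = 46.7489, i.e. 46.75 to two decimal places.
The strong-case type prefers to separate.

46.75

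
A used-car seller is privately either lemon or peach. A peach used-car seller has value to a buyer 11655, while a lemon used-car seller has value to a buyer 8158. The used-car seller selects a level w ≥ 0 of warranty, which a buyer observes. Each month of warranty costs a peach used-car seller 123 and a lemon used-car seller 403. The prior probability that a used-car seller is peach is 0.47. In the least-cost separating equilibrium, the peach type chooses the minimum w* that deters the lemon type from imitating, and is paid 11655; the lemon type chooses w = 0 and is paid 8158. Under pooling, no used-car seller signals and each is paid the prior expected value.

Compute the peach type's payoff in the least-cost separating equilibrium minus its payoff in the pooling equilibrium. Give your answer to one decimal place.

Least-cost separating signal: w* solves 8158 = 11655 − 403·w*, so w* = (11655 − 8158)/403 ≈ 8.6774.
Peach type's separating payoff: 11655 − 123 × w* = 11655 − 123 × (11655 − 8158)/403 = 11655 − 430131/403 ≈ 10587.677.
Pooling payoff: 0.47 × 11655 + 0.53 × 8158 = 9801.59.
Difference: 10587.677 − 9801.59 = 786.087, i.e. 786.1 to one decimal place.
The peach type prefers to separate.

786.1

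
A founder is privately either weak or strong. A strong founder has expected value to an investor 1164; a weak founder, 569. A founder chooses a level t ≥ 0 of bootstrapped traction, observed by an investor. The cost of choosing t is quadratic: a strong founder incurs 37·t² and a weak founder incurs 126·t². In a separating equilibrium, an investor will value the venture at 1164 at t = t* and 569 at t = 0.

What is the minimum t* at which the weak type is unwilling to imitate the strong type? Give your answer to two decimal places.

2.17

The weak type at t = 0 receives 569; imitating at t* yields 1164 − 126·t*².
Indifference: 569 = 1164 − 126·t*², so t*² = (1164 − 569) / 126 ≈ 4.7222.
t* = √4.7222 ≈ 2.17.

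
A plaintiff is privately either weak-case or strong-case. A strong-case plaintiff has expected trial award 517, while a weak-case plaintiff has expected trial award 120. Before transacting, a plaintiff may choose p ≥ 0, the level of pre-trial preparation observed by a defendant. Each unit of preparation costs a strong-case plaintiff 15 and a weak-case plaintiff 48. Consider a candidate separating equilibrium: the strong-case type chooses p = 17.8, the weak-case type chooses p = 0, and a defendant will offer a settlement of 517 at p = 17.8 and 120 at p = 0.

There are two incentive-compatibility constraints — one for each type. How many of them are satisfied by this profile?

Strong-case type: signal → 517 − 15 × 17.8 = 250; deviate to 0 → 120. IC holds (250 ≥ 120).
Weak-case type: stay at 0 → 120; mimic → 517 − 48 × 17.8 = -337.4. IC holds (120 ≥ -337.4).
2 of 2 constraints hold, so this is a separating equilibrium.

2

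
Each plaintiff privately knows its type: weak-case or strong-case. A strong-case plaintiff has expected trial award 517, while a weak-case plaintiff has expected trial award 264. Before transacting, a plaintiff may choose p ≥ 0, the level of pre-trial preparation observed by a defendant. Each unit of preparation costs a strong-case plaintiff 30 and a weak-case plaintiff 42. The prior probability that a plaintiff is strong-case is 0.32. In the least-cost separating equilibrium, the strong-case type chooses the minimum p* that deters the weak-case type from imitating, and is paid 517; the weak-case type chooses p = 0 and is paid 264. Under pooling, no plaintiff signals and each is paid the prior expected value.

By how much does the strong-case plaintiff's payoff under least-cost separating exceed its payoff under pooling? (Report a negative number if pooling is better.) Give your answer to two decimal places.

-8.67

Least-cost separating signal: p* solves 264 = 517 − 42·p*, so p* = (517 − 264)/42 ≈ 6.0238.
Strong-case type's separating payoff: 517 − 30 × p* = 517 − 30 × (517 − 264)/42 = 517 − 7590/42 ≈ 336.2857.
Pooling payoff: 0.32 × 517 + 0.68 × 264 = 344.96.
Difference: 336.2857 − 344.96 = -8.6743, i.e. -8.67 to two decimal places.
The strong-case type would prefer the pooling outcome.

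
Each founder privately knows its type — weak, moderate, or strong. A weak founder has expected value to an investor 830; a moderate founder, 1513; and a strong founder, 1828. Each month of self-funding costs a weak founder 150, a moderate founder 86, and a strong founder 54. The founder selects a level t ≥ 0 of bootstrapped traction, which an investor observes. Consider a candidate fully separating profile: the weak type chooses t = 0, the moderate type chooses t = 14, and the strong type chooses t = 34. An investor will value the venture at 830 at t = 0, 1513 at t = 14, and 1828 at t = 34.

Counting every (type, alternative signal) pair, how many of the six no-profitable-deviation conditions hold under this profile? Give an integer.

Weak (own payoff 830): to t=14 gives 1513 − 150×14 = -587 → no gain ✓; to t=34 gives 1828 − 150×34 = -3272 → no gain ✓.
Strong (own payoff 1828 − 54×34 = -8): to t=0 gives 830 → profitable ✗; to t=14 gives 1513 − 54×14 = 757 → profitable ✗.
Moderate (own payoff 1513 − 86×14 = 309): to t=0 gives 830 → profitable ✗; to t=34 gives 1828 − 86×34 = -1096 → no gain ✓.
3 of the 6 constraints hold; not an equilibrium.

3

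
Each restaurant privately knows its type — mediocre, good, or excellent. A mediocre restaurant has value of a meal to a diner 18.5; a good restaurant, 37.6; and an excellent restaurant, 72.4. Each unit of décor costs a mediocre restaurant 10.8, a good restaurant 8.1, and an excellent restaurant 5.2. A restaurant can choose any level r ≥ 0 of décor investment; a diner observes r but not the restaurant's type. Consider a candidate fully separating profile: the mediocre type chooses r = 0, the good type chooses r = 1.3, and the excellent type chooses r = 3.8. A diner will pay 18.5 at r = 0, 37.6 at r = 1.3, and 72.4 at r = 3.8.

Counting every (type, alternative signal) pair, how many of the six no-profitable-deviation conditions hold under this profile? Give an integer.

Excellent (own payoff 72.4 − 5.2×3.8 = 52.64): to r=0 gives 18.5 → no gain ✓; to r=1.3 gives 37.6 − 5.2×1.3 = 30.84 → no gain ✓.
Mediocre (own payoff 18.5): to r=1.3 gives 37.6 − 10.8×1.3 = 23.56 → profitable ✗; to r=3.8 gives 72.4 − 10.8×3.8 = 31.36 → profitable ✗.
Good (own payoff 37.6 − 8.1×1.3 = 27.07): to r=0 gives 18.5 → no gain ✓; to r=3.8 gives 72.4 − 8.1×3.8 = 41.62 → profitable ✗.
3 of the 6 constraints hold; not an equilibrium.

3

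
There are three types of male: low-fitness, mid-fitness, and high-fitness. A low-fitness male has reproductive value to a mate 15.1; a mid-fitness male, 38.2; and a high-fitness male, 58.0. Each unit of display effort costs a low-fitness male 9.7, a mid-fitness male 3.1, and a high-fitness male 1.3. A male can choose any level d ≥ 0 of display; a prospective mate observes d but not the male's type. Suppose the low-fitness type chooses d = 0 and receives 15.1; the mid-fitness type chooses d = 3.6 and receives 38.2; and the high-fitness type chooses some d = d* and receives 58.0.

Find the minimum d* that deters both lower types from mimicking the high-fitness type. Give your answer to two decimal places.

9.99

Mid-fitness type (on-path payoff 38.2 − 3.1×3.6 = 27.04) won't mimic when 27.04 ≥ 58.0 − 3.1·d*, i.e. d* ≥ 9.99.
Low-fitness type (on-path payoff 15.1) won't mimic when 15.1 ≥ 58.0 − 9.7·d*, i.e. d* ≥ 4.42.
Both must hold, so d* = max(4.42, 9.99) = 9.99. The mid-fitness type's constraint binds.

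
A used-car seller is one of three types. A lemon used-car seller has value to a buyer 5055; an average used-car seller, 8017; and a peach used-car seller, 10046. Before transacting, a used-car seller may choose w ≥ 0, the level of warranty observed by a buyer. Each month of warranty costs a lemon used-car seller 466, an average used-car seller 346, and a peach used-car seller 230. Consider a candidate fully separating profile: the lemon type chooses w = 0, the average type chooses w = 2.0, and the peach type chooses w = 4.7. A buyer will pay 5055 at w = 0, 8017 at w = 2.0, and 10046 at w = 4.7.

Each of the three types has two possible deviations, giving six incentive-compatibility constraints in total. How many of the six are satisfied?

3

Lemon (own payoff 5055): to w=2.0 gives 8017 − 466×2.0 = 7085 → profitable ✗; to w=4.7 gives 10046 − 466×4.7 = 7855.8 → profitable ✗.
Average (own payoff 8017 − 346×2.0 = 7325): to w=0 gives 5055 → no gain ✓; to w=4.7 gives 10046 − 346×4.7 = 8419.8 → profitable ✗.
Peach (own payoff 10046 − 230×4.7 = 8965): to w=0 gives 5055 → no gain ✓; to w=2.0 gives 8017 − 230×2.0 = 7557 → no gain ✓.
3 of the 6 constraints hold; not an equilibrium.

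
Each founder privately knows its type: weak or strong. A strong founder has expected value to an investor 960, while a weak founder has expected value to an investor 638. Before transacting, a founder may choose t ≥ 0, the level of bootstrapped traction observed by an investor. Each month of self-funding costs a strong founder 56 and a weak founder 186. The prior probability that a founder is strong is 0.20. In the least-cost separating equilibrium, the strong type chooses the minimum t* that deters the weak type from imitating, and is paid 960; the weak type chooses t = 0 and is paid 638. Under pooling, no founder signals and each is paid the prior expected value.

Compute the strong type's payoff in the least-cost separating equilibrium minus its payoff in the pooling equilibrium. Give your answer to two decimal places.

160.65

Least-cost separating signal: t* solves 638 = 960 − 186·t*, so t* = (960 − 638)/186 ≈ 1.7312.
Strong type's separating payoff: 960 − 56 × t* = 960 − 56 × (960 − 638)/186 = 960 − 18032/186 ≈ 863.0538.
Pooling payoff: 0.20 × 960 + 0.80 × 638 = 702.4.
Difference: 863.0538 − 702.4 = 160.6538, i.e. 160.65 to two decimal places.
The strong type prefers to separate.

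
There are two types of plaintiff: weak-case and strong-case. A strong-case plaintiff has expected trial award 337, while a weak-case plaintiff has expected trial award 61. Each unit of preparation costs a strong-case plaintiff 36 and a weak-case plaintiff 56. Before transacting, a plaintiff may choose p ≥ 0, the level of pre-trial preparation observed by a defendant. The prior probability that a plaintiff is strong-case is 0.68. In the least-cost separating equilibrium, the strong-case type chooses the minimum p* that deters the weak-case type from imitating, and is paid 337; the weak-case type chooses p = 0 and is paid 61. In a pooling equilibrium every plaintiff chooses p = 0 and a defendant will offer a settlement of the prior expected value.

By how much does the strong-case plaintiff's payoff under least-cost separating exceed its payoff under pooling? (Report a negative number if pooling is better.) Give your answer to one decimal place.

Least-cost separating signal: p* solves 61 = 337 − 56·p*, so p* = (337 − 61)/56 ≈ 4.9286.
Strong-case type's separating payoff: 337 − 36 × p* = 337 − 36 × (337 − 61)/56 = 337 − 9936/56 ≈ 159.571.
Pooling payoff: 0.68 × 337 + 0.32 × 61 = 248.68.
Difference: 159.571 − 248.68 = -89.109, i.e. -89.1 to one decimal place.
The strong-case type would prefer the pooling outcome.

-89.1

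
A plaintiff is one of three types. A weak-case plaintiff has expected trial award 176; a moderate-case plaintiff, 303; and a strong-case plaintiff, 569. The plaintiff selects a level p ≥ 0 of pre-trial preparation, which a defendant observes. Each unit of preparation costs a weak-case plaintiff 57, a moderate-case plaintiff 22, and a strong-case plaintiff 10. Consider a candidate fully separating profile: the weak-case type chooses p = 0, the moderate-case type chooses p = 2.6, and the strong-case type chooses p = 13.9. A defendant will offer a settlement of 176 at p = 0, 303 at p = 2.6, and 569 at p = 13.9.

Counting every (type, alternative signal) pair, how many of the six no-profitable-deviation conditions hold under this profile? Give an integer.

Strong-case (own payoff 569 − 10×13.9 = 430): to p=0 gives 176 → no gain ✓; to p=2.6 gives 303 − 10×2.6 = 277 → no gain ✓.
Moderate-case (own payoff 303 − 22×2.6 = 245.8): to p=0 gives 176 → no gain ✓; to p=13.9 gives 569 − 22×13.9 = 263.2 → profitable ✗.
Weak-case (own payoff 176): to p=2.6 gives 303 − 57×2.6 = 154.8 → no gain ✓; to p=13.9 gives 569 − 57×13.9 = -223.3 → no gain ✓.
5 of the 6 constraints hold; not an equilibrium.

5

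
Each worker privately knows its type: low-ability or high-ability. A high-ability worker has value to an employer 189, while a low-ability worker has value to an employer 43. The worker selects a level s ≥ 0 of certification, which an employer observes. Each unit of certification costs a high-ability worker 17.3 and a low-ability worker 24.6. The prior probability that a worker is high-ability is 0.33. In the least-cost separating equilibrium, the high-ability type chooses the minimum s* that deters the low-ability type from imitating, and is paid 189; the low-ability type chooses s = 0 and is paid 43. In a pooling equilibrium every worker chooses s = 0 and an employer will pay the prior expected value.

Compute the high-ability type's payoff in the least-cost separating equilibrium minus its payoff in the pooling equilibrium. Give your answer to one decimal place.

-4.9

Least-cost separating signal: s* solves 43 = 189 − 24.6·s*, so s* = (189 − 43)/24.6 ≈ 5.9350.
High-ability type's separating payoff: 189 − 17.3 × s* = 189 − 17.3 × (189 − 43)/24.6 = 189 − 2525.8/24.6 ≈ 86.325.
Pooling payoff: 0.33 × 189 + 0.67 × 43 = 91.18.
Difference: 86.325 − 91.18 = -4.855, i.e. -4.9 to one decimal place.
The high-ability type would prefer the pooling outcome.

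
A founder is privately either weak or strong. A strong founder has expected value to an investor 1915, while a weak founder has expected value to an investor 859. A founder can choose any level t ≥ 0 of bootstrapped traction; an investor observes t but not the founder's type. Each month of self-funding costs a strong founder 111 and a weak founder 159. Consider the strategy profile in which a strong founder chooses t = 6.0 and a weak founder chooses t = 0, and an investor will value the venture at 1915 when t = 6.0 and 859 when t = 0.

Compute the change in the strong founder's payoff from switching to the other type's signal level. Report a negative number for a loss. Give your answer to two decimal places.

Playing t = 6.0 the strong founder receives 1915 − 111 × 6.0 = 1249.
Deviating to t = 0 yields 859 instead.
Gain from deviating: 859 − 1249 = -390.00.
The gain is negative, so the strong type's incentive-compatibility constraint is satisfied.

-390.00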